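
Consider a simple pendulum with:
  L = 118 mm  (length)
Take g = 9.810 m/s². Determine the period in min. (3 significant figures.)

0.0115 min

T is given directly by: T = 2π√(L/g).
L = 118 mm = 0.1180 m; g = 9.810 m/s².
T = 0.6891 s
0.6891 s × (1 min / 60.00 s) = 0.01149 min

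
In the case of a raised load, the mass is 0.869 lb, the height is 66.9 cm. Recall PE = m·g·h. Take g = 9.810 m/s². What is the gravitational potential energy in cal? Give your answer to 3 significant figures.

0.618 cal

Directly: PE = mgh.
m = 0.869 lb = 0.3942 kg; h = 66.9 cm = 0.6690 m; g = 9.810 m/s².
PE = 2.587 J
2.587 J × (1 cal / 4.184 J) = 0.6183 cal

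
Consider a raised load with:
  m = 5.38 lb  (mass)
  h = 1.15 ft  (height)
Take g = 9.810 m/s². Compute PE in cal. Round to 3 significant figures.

PE is given directly by: PE = mgh.
m = 5.38 lb = 2.440 kg; h = 1.15 ft = 0.3505 m; g = 9.810 m/s².
PE = 8.391 J
8.391 J × (1 cal / 4.184 J) = 2.006 cal

2.01 cal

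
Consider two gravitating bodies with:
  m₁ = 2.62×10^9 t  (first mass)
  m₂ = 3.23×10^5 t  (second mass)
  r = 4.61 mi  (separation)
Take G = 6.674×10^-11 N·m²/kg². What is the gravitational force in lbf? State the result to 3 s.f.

231 lbf

From Newton's law of gravitation: F = Gm₁m₂/r².
m₁ = 2.62×10^9 t = 2.620×10^12 kg; m₂ = 3.23×10^5 t = 3.230×10^8 kg; r = 4.61 mi = 7419 m; G = 6.674×10^-11 N·m²/kg².
F = 1026 N
1026 N × (1 lbf / 4.448 N) = 230.7 lbf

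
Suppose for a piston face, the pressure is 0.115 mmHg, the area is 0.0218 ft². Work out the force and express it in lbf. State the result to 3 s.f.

0.00698 lbf

Rearranging P = F/A for F: F = P·A.
P = 0.115 mmHg = 15.33 Pa; A = 0.0218 ft² = 0.002025 m².
F = 0.03105 N
0.03105 N × (1 lbf / 4.448 N) = 0.006981 lbf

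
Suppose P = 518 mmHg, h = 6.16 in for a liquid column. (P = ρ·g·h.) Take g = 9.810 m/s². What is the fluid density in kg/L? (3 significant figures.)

Solving P = ρ·g·h for ρ: ρ = P/(g·h).
P = 518 mmHg = 69061 Pa; h = 6.16 in = 0.1565 m; g = 9.810 m/s².
ρ = 44993 kg/m³
44993 kg/m³ × (1 kg/L / 1000 kg/m³) = 44.99 kg/L

45.0 kg/L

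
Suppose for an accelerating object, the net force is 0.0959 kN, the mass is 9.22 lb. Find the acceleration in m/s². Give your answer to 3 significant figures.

22.9 m/s²

Rearranging: a = F/m.
F = 0.0959 kN = 95.90 N; m = 9.22 lb = 4.182 kg.
a = 22.93 m/s²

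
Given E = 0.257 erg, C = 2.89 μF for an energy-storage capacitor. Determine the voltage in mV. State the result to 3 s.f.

133 mV

Rearranging: V = √(2E/C).
E = 0.257 erg = 2.570×10^-8 J; C = 2.89 μF = 2.890×10^-6 F.
V = 0.1334 V
0.1334 V × (1 mV / 0.001000 V) = 133.4 mV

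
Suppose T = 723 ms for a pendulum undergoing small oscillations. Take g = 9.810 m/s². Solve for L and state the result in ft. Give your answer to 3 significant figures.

0.426 ft

Rearranging T = 2π√(L/g) for L: L = g·(T/2π)².
T = 723 ms = 0.7230 s; g = 9.810 m/s².
L = 0.1299 m
0.1299 m × (1 ft / 0.3048 m) = 0.4262 ft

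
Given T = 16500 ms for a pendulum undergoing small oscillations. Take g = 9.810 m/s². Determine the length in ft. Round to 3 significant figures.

222 ft

Rearranging T = 2π√(L/g) for L: L = g·(T/2π)².
T = 16500 ms = 16.50 s; g = 9.810 m/s².
L = 67.65 m
67.65 m × (1 ft / 0.3048 m) = 222.0 ft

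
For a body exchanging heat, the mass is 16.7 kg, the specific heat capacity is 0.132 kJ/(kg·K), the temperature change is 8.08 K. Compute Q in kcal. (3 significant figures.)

4.26 kcal

Directly: Q = mcΔT.
m = 16.7 kg; c = 0.132 kJ/(kg·K) = 132.0 J/(kg·K); ΔT = 8.08 K.
Q = 17812 J
17812 J × (1 kcal / 4184 J) = 4.257 kcal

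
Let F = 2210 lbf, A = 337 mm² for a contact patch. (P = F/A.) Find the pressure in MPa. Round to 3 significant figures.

P is given directly by: P = F/A.
F = 2210 lbf = 9831 N; A = 337 mm² = 3.370×10^-4 m².
P = 2.917×10^7 Pa
2.917×10^7 Pa × (1 MPa / 1.000×10^6 Pa) = 29.17 MPa

29.2 MPa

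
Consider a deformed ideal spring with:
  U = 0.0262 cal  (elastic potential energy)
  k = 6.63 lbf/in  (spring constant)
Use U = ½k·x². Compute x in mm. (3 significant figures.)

13.7 mm

Rearranging: x = √(2U/k).
U = 0.0262 cal = 0.1096 J; k = 6.63 lbf/in = 1161 N/m.
x = 0.01374 m
0.01374 m × (1 mm / 0.001000 m) = 13.74 mm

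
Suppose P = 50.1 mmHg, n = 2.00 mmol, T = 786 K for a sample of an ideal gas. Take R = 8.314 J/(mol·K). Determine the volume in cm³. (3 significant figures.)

1960 cm³

Rearranging: V = nRT/P.
P = 50.1 mmHg = 6679 Pa; n = 2.00 mmol = 0.002000 mol; T = 786 K; R = 8.314 J/(mol·K).
V = 0.001957 m³
0.001957 m³ × (1 cm³ / 1.000×10^-6 m³) = 1957 cm³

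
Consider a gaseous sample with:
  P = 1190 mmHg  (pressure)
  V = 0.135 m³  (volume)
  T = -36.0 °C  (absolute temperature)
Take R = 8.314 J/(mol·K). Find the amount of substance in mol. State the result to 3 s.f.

From the ideal-gas law: n = PV/(RT).
P = 1190 mmHg = 1.587×10^5 Pa; V = 0.135 m³; T = -36.0 °C = 237.1 K; R = 8.314 J/(mol·K).
n = 10.86 mol

10.9 mol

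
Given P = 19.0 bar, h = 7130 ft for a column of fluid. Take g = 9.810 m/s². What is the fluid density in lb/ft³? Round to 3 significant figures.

5.56 lb/ft³

Rearranging: ρ = P/(g·h).
P = 19.0 bar = 1.900×10^6 Pa; h = 7130 ft = 2173 m; g = 9.810 m/s².
ρ = 89.12 kg/m³
89.12 kg/m³ × (1 lb/ft³ / 16.02 kg/m³) = 5.564 lb/ft³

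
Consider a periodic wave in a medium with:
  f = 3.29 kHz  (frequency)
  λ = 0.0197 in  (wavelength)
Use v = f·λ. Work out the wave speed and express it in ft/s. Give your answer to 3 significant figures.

5.40 ft/s

v is given directly by: v = fλ.
f = 3.29 kHz = 3290 Hz; λ = 0.0197 in = 5.004×10^-4 m.
v = 1.646 m/s
1.646 m/s × (1 ft/s / 0.3048 m/s) = 5.401 ft/s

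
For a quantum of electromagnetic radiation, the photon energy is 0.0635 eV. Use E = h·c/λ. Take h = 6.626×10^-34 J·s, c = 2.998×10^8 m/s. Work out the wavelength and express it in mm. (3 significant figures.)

Solving E = h·c/λ for λ: λ = hc/E.
E = 0.0635 eV = 1.017×10^-20 J; h = 6.626×10^-34 J·s; c = 2.998×10^8 m/s.
λ = 1.953×10^-5 m
1.953×10^-5 m × (1 mm / 0.001000 m) = 0.01953 mm

0.0195 mm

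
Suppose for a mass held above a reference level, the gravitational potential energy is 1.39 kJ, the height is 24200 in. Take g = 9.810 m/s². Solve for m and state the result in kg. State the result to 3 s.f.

0.231 kg

Rearranging PE = m·g·h for m: m = PE/(g·h).
PE = 1.39 kJ = 1390 J; h = 24200 in = 614.7 m; g = 9.810 m/s².
m = 0.2305 kg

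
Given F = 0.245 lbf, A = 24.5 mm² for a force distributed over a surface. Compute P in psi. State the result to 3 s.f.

6.45 psi

Directly: P = F/A.
F = 0.245 lbf = 1.090 N; A = 24.5 mm² = 2.450×10^-5 m².
P = 44482 Pa  (the unit combination reduces to kg/(m·s²) = Pa)
44482 Pa × (1 psi / 6895 Pa) = 6.452 psi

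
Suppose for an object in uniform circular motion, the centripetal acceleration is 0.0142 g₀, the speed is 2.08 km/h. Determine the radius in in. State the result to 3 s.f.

Rearranging a = v²/r for r: r = v²/a.
a = 0.0142 g₀ = 0.1393 m/s²; v = 2.08 km/h = 0.5778 m/s.
r = 2.397 m
2.397 m × (1 in / 0.02540 m) = 94.38 in

94.4 in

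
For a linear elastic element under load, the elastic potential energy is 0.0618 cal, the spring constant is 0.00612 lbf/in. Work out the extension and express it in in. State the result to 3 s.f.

Rearranging: x = √(2U/k).
U = 0.0618 cal = 0.2586 J; k = 0.00612 lbf/in = 1.072 N/m.
x = 0.6946 m
0.6946 m × (1 in / 0.02540 m) = 27.35 in

27.3 in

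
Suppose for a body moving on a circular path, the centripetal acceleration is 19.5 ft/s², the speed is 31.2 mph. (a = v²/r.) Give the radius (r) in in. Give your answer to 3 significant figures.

1290 in

Solving a = v²/r for r: r = v²/a.
a = 19.5 ft/s² = 5.944 m/s²; v = 31.2 mph = 13.95 m/s.
r = 32.73 m
32.73 m × (1 in / 0.02540 m) = 1289 in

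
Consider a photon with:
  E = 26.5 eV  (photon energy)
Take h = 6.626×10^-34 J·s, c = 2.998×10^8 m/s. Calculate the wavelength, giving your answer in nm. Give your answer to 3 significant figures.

46.8 nm

Rearranging: λ = hc/E.
E = 26.5 eV = 4.246×10^-18 J; h = 6.626×10^-34 J·s; c = 2.998×10^8 m/s.
λ = 4.679×10^-8 m
4.679×10^-8 m × (1 nm / 1.000×10^-9 m) = 46.79 nm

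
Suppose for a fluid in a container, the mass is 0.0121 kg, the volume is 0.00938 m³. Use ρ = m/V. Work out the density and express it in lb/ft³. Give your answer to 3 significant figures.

0.0805 lb/ft³

Directly: ρ = m/V.
m = 0.0121 kg; V = 0.00938 m³.
ρ = 1.290 kg/m³
1.290 kg/m³ × (1 lb/ft³ / 16.02 kg/m³) = 0.08053 lb/ft³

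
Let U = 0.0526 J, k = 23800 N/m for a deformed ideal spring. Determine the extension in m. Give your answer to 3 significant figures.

0.00210 m

Solving U = ½k·x² for x: x = √(2U/k).
U = 0.0526 J; k = 23800 N/m.
x = 0.002102 m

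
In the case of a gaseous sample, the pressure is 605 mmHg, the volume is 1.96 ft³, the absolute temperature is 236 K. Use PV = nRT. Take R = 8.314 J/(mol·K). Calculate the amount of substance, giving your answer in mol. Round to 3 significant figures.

From the ideal-gas law: n = PV/(RT).
P = 605 mmHg = 80660 Pa; V = 1.96 ft³ = 0.05550 m³; T = 236 K; R = 8.314 J/(mol·K).
n = 2.282 mol

2.28 mol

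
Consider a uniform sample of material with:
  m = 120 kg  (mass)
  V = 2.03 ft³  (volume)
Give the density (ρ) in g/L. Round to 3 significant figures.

2090 g/L

Directly: ρ = m/V.
m = 120 kg; V = 2.03 ft³ = 0.05748 m³.
ρ = 2088 kg/m³
Since 1 g/L = 1 kg/m³, 2088 g/L.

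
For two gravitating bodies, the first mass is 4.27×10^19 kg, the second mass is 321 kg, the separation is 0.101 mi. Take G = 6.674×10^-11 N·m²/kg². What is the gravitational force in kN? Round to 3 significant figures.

34600 kN

F is given directly by: F = Gm₁m₂/r².
m₁ = 4.27×10^19 kg; m₂ = 321 kg; r = 0.101 mi = 162.5 m; G = 6.674×10^-11 N·m²/kg².
F = 3.462×10^7 N
3.462×10^7 N × (1 kN / 1000 N) = 34624 kN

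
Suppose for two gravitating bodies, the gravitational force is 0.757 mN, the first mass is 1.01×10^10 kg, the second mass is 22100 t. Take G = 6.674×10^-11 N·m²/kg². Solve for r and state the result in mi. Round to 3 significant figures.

Rearranging F = G·m₁·m₂/r² for r: r = √(G·m₁m₂/F).
F = 0.757 mN = 7.570×10^-4 N; m₁ = 1.01×10^10 kg; m₂ = 22100 t = 2.210×10^7 kg; G = 6.674×10^-11 N·m²/kg².
r = 1.403×10^5 m
1.403×10^5 m × (1 mi / 1609 m) = 87.17 mi

87.2 mi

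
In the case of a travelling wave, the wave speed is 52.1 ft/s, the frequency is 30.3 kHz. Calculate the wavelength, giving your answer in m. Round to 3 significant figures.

Rearranging v = f·λ for λ: λ = v/f.
v = 52.1 ft/s = 15.88 m/s; f = 30.3 kHz = 30300 Hz.
λ = 5.241×10^-4 m

5.24×10^-4 m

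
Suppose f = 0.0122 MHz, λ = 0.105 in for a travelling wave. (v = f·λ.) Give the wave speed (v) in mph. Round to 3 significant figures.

72.8 mph

v is given directly by: v = fλ.
f = 0.0122 MHz = 12200 Hz; λ = 0.105 in = 0.002667 m.
v = 32.54 m/s
32.54 m/s × (1 mph / 0.4470 m/s) = 72.78 mph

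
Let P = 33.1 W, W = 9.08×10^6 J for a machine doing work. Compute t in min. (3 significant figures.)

Solving P = W/t for t: t = W/P.
P = 33.1 W; W = 9.08×10^6 J.
t = 2.743×10^5 s
2.743×10^5 s × (1 min / 60.00 s) = 4572 min

4570 min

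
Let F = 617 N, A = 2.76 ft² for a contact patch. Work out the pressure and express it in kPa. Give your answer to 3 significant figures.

Directly: P = F/A.
F = 617 N; A = 2.76 ft² = 0.2564 m².
P = 2406 Pa  (the unit combination reduces to kg/(m·s²) = Pa)
2406 Pa × (1 kPa / 1000 Pa) = 2.406 kPa

2.41 kPa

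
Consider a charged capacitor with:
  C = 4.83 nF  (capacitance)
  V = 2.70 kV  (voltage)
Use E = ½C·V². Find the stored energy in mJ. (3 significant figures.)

Directly: E = ½CV².
C = 4.83 nF = 4.830×10^-9 F; V = 2.70 kV = 2700 V.
E = 0.01761 J
0.01761 J × (1 mJ / 0.001000 J) = 17.61 mJ

17.6 mJ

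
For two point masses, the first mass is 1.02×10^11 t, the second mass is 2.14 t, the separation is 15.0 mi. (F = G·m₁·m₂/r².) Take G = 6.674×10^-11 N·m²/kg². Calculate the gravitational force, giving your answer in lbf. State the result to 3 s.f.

0.00562 lbf

F is given directly by: F = Gm₁m₂/r².
m₁ = 1.02×10^11 t = 1.020×10^14 kg; m₂ = 2.14 t = 2140 kg; r = 15.0 mi = 24140 m; G = 6.674×10^-11 N·m²/kg².
F = 0.02500 N
0.02500 N × (1 lbf / 4.448 N) = 0.005620 lbf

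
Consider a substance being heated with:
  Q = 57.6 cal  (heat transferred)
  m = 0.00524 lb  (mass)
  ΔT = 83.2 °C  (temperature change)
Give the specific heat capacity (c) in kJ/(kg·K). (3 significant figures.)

1.22 kJ/(kg·K)

Rearranging: c = Q/(m·ΔT).
Q = 57.6 cal = 241.0 J; m = 0.00524 lb = 0.002377 kg; ΔT = 83.2 °C = 83.20 K.
c = 1219 J/(kg·K)
1219 J/(kg·K) × (1 kJ/(kg·K) / 1000 J/(kg·K)) = 1.219 kJ/(kg·K)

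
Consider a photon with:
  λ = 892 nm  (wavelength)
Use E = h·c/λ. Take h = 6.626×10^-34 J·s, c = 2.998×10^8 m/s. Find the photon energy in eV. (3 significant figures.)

Directly: E = hc/λ.
λ = 892 nm = 8.920×10^-7 m; h = 6.626×10^-34 J·s; c = 2.998×10^8 m/s.
E = 2.227×10^-19 J
2.227×10^-19 J × (1 eV / 1.602×10^-19 J) = 1.390 eV

1.39 eV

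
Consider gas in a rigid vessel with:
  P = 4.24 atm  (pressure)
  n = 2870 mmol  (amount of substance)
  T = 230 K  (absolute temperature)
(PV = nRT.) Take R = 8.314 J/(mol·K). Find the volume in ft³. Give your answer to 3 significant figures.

0.451 ft³

Solving PV = nRT for V: V = nRT/P.
P = 4.24 atm = 4.296×10^5 Pa; n = 2870 mmol = 2.870 mol; T = 230 K; R = 8.314 J/(mol·K).
V = 0.01277 m³
0.01277 m³ × (1 ft³ / 0.02832 m³) = 0.4511 ft³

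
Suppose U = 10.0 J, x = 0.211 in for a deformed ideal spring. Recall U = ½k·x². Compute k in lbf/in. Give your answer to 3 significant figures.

Rearranging: k = 2U/x².
U = 10.0 J; x = 0.211 in = 0.005359 m.
k = 6.963×10^5 N/m
6.963×10^5 N/m × (1 lbf/in / 175.1 N/m) = 3976 lbf/in

3980 lbf/in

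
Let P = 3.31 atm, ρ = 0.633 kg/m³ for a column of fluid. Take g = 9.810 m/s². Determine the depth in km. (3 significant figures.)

54.0 km

Rearranging: h = P/(ρ·g).
P = 3.31 atm = 3.354×10^5 Pa; ρ = 0.633 kg/m³; g = 9.810 m/s².
h = 54010 m
54010 m × (1 km / 1000 m) = 54.01 km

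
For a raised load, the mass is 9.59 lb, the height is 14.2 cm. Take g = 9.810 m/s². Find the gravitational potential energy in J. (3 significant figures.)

6.06 J

Directly: PE = mgh.
m = 9.59 lb = 4.350 kg; h = 14.2 cm = 0.1420 m; g = 9.810 m/s².
PE = 6.060 J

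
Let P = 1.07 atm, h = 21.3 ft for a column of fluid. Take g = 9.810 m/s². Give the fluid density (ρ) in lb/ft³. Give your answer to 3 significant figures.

Rearranging: ρ = P/(g·h).
P = 1.07 atm = 1.084×10^5 Pa; h = 21.3 ft = 6.492 m; g = 9.810 m/s².
ρ = 1702 kg/m³
1702 kg/m³ × (1 lb/ft³ / 16.02 kg/m³) = 106.3 lb/ft³

106 lb/ft³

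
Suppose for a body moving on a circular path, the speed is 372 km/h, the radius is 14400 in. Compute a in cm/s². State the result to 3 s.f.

Directly: a = v²/r.
v = 372 km/h = 103.3 m/s; r = 14400 in = 365.8 m.
a = 29.19 m/s²
29.19 m/s² × (1 cm/s² / 0.01000 m/s²) = 2919 cm/s²

2920 cm/s²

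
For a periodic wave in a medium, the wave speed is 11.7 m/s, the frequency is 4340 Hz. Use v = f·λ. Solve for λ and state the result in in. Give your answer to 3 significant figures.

Rearranging v = f·λ for λ: λ = v/f.
v = 11.7 m/s; f = 4340 Hz.
λ = 0.002696 m
0.002696 m × (1 in / 0.02540 m) = 0.1061 in

0.106 in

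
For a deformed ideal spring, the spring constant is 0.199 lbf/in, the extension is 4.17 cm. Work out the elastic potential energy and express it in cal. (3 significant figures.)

0.00724 cal

Directly: U = ½kx².
k = 0.199 lbf/in = 34.85 N/m; x = 4.17 cm = 0.04170 m.
U = 0.03030 J  (the unit combination reduces to kg·m²/s² = J)
0.03030 J × (1 cal / 4.184 J) = 0.007242 cal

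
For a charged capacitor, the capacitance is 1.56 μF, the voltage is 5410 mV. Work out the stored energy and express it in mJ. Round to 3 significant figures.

E is given directly by: E = ½CV².
C = 1.56 μF = 1.560×10^-6 F; V = 5410 mV = 5.410 V.
E = 2.283×10^-5 J
2.283×10^-5 J × (1 mJ / 0.001000 J) = 0.02283 mJ

0.0228 mJ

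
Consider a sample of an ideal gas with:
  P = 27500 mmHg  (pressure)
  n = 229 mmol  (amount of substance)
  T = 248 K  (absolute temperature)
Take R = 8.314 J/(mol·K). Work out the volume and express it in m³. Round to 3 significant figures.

1.29×10^-4 m³

Rearranging PV = nRT for V: V = nRT/P.
P = 27500 mmHg = 3.666×10^6 Pa; n = 229 mmol = 0.2290 mol; T = 248 K; R = 8.314 J/(mol·K).
V = 1.288×10^-4 m³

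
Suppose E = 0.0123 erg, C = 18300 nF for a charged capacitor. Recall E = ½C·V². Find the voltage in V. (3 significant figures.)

0.0116 V

Solving E = ½C·V² for V: V = √(2E/C).
E = 0.0123 erg = 1.230×10^-9 J; C = 18300 nF = 1.830×10^-5 F.
V = 0.01159 V  (the unit combination reduces to kg·m²/(A·s³) = V)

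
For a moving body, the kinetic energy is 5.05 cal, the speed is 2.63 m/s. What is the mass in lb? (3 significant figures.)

13.5 lb

Solving KE = ½mv² for m: m = 2·KE/v².
KE = 5.05 cal = 21.13 J; v = 2.63 m/s.
m = 6.109 kg
6.109 kg × (1 lb / 0.4536 kg) = 13.47 lb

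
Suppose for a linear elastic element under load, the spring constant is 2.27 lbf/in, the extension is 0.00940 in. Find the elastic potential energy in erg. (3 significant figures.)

113 erg

Directly: U = ½kx².
k = 2.27 lbf/in = 397.5 N/m; x = 0.00940 in = 2.388×10^-4 m.
U = 1.133×10^-5 J  (the unit combination reduces to kg·m²/s² = J)
1.133×10^-5 J × (1 erg / 1.000×10^-7 J) = 113.3 erg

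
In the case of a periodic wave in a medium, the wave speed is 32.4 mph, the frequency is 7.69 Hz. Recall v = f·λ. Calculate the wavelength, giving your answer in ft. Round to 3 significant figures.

Rearranging: λ = v/f.
v = 32.4 mph = 14.48 m/s; f = 7.69 Hz.
λ = 1.883 m
1.883 m × (1 ft / 0.3048 m) = 6.179 ft

6.18 ft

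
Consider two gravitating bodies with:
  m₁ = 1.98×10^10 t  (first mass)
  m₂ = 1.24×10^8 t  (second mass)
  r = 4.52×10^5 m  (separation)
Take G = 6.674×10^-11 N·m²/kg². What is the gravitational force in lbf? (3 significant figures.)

From Newton's law of gravitation: F = Gm₁m₂/r².
m₁ = 1.98×10^10 t = 1.980×10^13 kg; m₂ = 1.24×10^8 t = 1.240×10^11 kg; r = 4.52×10^5 m; G = 6.674×10^-11 N·m²/kg².
F = 802.0 N
802.0 N × (1 lbf / 4.448 N) = 180.3 lbf

180 lbf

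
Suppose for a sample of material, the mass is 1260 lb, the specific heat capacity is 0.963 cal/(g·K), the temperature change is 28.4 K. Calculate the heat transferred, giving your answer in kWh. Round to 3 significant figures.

Q is given directly by: Q = mcΔT.
m = 1260 lb = 571.5 kg; c = 0.963 cal/(g·K) = 4029 J/(kg·K); ΔT = 28.4 K.
Q = 6.540×10^7 J
6.540×10^7 J × (1 kWh / 3.600×10^6 J) = 18.17 kWh

18.2 kWh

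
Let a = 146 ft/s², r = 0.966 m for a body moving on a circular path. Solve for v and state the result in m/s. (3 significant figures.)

6.56 m/s

Solving a = v²/r for v: v = √(a·r).
a = 146 ft/s² = 44.50 m/s²; r = 0.966 m.
v = 6.557 m/s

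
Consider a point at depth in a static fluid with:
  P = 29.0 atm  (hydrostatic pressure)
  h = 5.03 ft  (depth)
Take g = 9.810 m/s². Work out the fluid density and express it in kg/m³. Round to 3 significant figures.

Rearranging: ρ = P/(g·h).
P = 29.0 atm = 2.938×10^6 Pa; h = 5.03 ft = 1.533 m; g = 9.810 m/s².
ρ = 1.954×10^5 kg/m³

1.95×10^5 kg/m³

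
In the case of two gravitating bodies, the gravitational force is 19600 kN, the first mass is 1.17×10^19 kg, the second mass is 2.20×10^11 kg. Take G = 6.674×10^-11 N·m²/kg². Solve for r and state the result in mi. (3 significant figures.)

From Newton's law of gravitation: r = √(G·m₁m₂/F).
F = 19600 kN = 1.960×10^7 N; m₁ = 1.17×10^19 kg; m₂ = 2.20×10^11 kg; G = 6.674×10^-11 N·m²/kg².
r = 2.961×10^6 m
2.961×10^6 m × (1 mi / 1609 m) = 1840 mi

1840 mi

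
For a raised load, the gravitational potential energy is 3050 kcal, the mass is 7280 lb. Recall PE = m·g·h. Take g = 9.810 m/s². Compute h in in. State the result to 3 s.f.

Solving PE = m·g·h for h: h = PE/(m·g).
PE = 3050 kcal = 1.276×10^7 J; m = 7280 lb = 3302 kg; g = 9.810 m/s².
h = 393.9 m
393.9 m × (1 in / 0.02540 m) = 15509 in

15500 in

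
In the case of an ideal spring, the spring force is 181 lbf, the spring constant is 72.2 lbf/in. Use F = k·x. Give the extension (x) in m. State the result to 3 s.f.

Rearranging F = k·x for x: x = F/k.
F = 181 lbf = 805.1 N; k = 72.2 lbf/in = 12644 N/m.
x = 0.06368 m

0.0637 m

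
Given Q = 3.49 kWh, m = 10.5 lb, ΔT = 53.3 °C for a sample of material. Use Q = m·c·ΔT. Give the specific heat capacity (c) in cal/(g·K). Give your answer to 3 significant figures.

Rearranging Q = m·c·ΔT for c: c = Q/(m·ΔT).
Q = 3.49 kWh = 1.256×10^7 J; m = 10.5 lb = 4.763 kg; ΔT = 53.3 °C = 53.30 K.
c = 49493 J/(kg·K)
49493 J/(kg·K) × (1 cal/(g·K) / 4184 J/(kg·K)) = 11.83 cal/(g·K)

11.8 cal/(g·K)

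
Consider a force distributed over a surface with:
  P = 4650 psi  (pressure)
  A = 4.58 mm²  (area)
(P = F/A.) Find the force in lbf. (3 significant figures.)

33.0 lbf

Rearranging P = F/A for F: F = P·A.
P = 4650 psi = 3.206×10^7 Pa; A = 4.58 mm² = 4.580×10^-6 m².
F = 146.8 N  (the unit combination reduces to kg·m/s² = N)
146.8 N × (1 lbf / 4.448 N) = 33.01 lbf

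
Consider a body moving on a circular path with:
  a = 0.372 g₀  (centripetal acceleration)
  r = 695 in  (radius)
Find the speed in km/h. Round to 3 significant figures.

Rearranging: v = √(a·r).
a = 0.372 g₀ = 3.648 m/s²; r = 695 in = 17.65 m.
v = 8.025 m/s
8.025 m/s × (1 km/h / 0.2778 m/s) = 28.89 km/h

28.9 km/h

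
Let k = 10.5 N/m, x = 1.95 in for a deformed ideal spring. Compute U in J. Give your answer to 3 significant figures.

0.0129 J

Directly: U = ½kx².
k = 10.5 N/m; x = 1.95 in = 0.04953 m.
U = 0.01288 J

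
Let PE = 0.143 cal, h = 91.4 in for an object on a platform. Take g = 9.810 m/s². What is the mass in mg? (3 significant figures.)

26300 mg

Solving PE = m·g·h for m: m = PE/(g·h).
PE = 0.143 cal = 0.5983 J; h = 91.4 in = 2.322 m; g = 9.810 m/s².
m = 0.02627 kg
0.02627 kg × (1 mg / 1.000×10^-6 kg) = 26271 mg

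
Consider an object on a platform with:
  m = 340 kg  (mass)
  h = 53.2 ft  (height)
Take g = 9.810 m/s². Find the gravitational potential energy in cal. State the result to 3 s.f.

12900 cal

PE is given directly by: PE = mgh.
m = 340 kg; h = 53.2 ft = 16.22 m; g = 9.810 m/s².
PE = 54085 J
54085 J × (1 cal / 4.184 J) = 12927 cal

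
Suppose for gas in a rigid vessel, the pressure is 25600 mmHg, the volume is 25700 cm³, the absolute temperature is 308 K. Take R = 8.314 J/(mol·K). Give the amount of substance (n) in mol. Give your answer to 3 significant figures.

34.3 mol

From the ideal-gas law: n = PV/(RT).
P = 25600 mmHg = 3.413×10^6 Pa; V = 25700 cm³ = 0.02570 m³; T = 308 K; R = 8.314 J/(mol·K).
n = 34.25 mol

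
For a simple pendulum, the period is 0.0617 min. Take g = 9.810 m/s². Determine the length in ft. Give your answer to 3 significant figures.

Rearranging: L = g·(T/2π)².
T = 0.0617 min = 3.702 s; g = 9.810 m/s².
L = 3.406 m
3.406 m × (1 ft / 0.3048 m) = 11.17 ft

11.2 ft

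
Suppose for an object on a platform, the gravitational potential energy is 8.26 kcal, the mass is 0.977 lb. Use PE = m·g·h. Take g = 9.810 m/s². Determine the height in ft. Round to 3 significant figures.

Rearranging: h = PE/(m·g).
PE = 8.26 kcal = 34560 J; m = 0.977 lb = 0.4432 kg; g = 9.810 m/s².
h = 7950 m
7950 m × (1 ft / 0.3048 m) = 26081 ft

26100 ft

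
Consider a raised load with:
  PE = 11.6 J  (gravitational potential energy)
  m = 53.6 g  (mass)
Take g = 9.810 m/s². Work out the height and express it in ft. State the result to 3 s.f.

Solving PE = m·g·h for h: h = PE/(m·g).
PE = 11.6 J; m = 53.6 g = 0.05360 kg; g = 9.810 m/s².
h = 22.06 m
22.06 m × (1 ft / 0.3048 m) = 72.38 ft

72.4 ft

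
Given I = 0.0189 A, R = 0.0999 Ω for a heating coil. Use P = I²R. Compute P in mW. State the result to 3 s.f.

P is given directly by: P = I²R.
I = 0.0189 A; R = 0.0999 Ω.
P = 3.569×10^-5 W
3.569×10^-5 W × (1 mW / 0.001000 W) = 0.03569 mW

0.0357 mW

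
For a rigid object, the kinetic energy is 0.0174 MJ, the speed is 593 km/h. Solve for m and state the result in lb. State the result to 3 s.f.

Solving KE = ½mv² for m: m = 2·KE/v².
KE = 0.0174 MJ = 17400 J; v = 593 km/h = 164.7 m/s.
m = 1.283 kg
1.283 kg × (1 lb / 0.4536 kg) = 2.828 lb

2.83 lb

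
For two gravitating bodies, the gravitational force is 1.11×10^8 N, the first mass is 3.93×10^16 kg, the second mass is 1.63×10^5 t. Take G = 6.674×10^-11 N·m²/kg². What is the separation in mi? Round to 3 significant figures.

Solving F = G·m₁·m₂/r² for r: r = √(G·m₁m₂/F).
F = 1.11×10^8 N; m₁ = 3.93×10^16 kg; m₂ = 1.63×10^5 t = 1.630×10^8 kg; G = 6.674×10^-11 N·m²/kg².
r = 1963 m
1963 m × (1 mi / 1609 m) = 1.219 mi

1.22 mi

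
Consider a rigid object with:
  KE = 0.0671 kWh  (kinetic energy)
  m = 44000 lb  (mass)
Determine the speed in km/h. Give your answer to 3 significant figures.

17.7 km/h

Rearranging KE = ½mv² for v: v = √(2·KE/m).
KE = 0.0671 kWh = 2.416×10^5 J; m = 44000 lb = 19958 kg.
v = 4.920 m/s
4.920 m/s × (1 km/h / 0.2778 m/s) = 17.71 km/h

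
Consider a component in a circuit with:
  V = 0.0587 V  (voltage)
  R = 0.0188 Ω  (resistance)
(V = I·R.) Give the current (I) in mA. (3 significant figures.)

3120 mA

Rearranging: I = V/R.
V = 0.0587 V; R = 0.0188 Ω.
I = 3.122 A
3.122 A × (1 mA / 0.001000 A) = 3122 mA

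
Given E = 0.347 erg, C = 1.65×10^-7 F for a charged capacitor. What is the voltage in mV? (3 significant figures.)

Solving E = ½C·V² for V: V = √(2E/C).
E = 0.347 erg = 3.470×10^-8 J; C = 1.65×10^-7 F.
V = 0.6485 V  (the unit combination reduces to kg·m²/(A·s³) = V)
0.6485 V × (1 mV / 0.001000 V) = 648.5 mV

649 mV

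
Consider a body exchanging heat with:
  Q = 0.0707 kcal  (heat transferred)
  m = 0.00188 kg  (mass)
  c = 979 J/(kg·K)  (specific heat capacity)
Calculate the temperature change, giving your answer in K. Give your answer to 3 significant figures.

161 K

Rearranging Q = m·c·ΔT for ΔT: ΔT = Q/(m·c).
Q = 0.0707 kcal = 295.8 J; m = 0.00188 kg; c = 979 J/(kg·K).
ΔT = 160.7 K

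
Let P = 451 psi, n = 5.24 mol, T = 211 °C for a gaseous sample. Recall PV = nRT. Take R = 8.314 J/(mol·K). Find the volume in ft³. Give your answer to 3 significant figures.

Solving PV = nRT for V: V = nRT/P.
P = 451 psi = 3.110×10^6 Pa; n = 5.24 mol; T = 211 °C = 484.1 K; R = 8.314 J/(mol·K).
V = 0.006783 m³
0.006783 m³ × (1 ft³ / 0.02832 m³) = 0.2395 ft³

0.240 ft³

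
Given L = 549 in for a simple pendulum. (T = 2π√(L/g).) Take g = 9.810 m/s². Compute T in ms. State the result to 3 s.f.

7490 ms

Directly: T = 2π√(L/g).
L = 549 in = 13.94 m; g = 9.810 m/s².
T = 7.491 s
7.491 s × (1 ms / 0.001000 s) = 7491 ms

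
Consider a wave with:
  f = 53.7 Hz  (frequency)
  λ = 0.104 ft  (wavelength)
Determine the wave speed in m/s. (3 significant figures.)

Directly: v = fλ.
f = 53.7 Hz; λ = 0.104 ft = 0.03170 m.
v = 1.702 m/s

1.70 m/s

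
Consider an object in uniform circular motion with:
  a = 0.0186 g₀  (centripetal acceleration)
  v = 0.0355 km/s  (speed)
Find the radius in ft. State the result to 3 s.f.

Solving a = v²/r for r: r = v²/a.
a = 0.0186 g₀ = 0.1824 m/s²; v = 0.0355 km/s = 35.50 m/s.
r = 6909 m
6909 m × (1 ft / 0.3048 m) = 22668 ft

22700 ft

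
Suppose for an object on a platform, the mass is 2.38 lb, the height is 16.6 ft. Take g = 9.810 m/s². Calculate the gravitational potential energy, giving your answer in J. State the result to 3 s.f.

53.6 J

PE is given directly by: PE = mgh.
m = 2.38 lb = 1.080 kg; h = 16.6 ft = 5.060 m; g = 9.810 m/s².
PE = 53.58 J  (the unit combination reduces to kg·m²/s² = J)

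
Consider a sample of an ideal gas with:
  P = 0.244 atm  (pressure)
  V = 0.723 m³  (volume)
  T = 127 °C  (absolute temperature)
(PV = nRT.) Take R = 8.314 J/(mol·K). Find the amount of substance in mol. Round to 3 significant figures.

Solving PV = nRT for n: n = PV/(RT).
P = 0.244 atm = 24723 Pa; V = 0.723 m³; T = 127 °C = 400.1 K; R = 8.314 J/(mol·K).
n = 5.373 mol

5.37 mol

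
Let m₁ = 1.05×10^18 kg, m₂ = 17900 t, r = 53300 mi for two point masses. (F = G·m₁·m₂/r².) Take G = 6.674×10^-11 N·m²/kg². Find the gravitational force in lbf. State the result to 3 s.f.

From Newton's law of gravitation: F = Gm₁m₂/r².
m₁ = 1.05×10^18 kg; m₂ = 17900 t = 1.790×10^7 kg; r = 53300 mi = 8.578×10^7 m; G = 6.674×10^-11 N·m²/kg².
F = 0.1705 N  (the unit combination reduces to kg·m/s² = N)
0.1705 N × (1 lbf / 4.448 N) = 0.03833 lbf

0.0383 lbf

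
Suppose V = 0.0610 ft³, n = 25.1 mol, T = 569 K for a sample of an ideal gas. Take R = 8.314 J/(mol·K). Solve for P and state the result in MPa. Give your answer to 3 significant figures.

68.7 MPa

P is given directly by: P = nRT/V.
V = 0.0610 ft³ = 0.001727 m³; n = 25.1 mol; T = 569 K; R = 8.314 J/(mol·K).
P = 6.874×10^7 Pa
6.874×10^7 Pa × (1 MPa / 1.000×10^6 Pa) = 68.74 MPa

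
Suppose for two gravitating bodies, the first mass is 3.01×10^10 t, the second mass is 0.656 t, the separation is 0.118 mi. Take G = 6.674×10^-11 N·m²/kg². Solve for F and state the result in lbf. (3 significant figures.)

8.22 lbf

From Newton's law of gravitation: F = Gm₁m₂/r².
m₁ = 3.01×10^10 t = 3.010×10^13 kg; m₂ = 0.656 t = 656.0 kg; r = 0.118 mi = 189.9 m; G = 6.674×10^-11 N·m²/kg².
F = 36.54 N
36.54 N × (1 lbf / 4.448 N) = 8.215 lbf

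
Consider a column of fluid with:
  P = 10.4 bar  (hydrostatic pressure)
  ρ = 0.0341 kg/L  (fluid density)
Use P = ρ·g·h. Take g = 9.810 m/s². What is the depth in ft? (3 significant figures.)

10200 ft

Rearranging P = ρ·g·h for h: h = P/(ρ·g).
P = 10.4 bar = 1.040×10^6 Pa; ρ = 0.0341 kg/L = 34.10 kg/m³; g = 9.810 m/s².
h = 3109 m
3109 m × (1 ft / 0.3048 m) = 10200 ft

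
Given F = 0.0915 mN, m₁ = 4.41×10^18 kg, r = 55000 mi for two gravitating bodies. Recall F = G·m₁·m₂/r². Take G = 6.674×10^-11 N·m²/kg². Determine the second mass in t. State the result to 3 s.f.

2.44 t

From Newton's law of gravitation: m₂ = F·r²/(G·m₁).
F = 0.0915 mN = 9.150×10^-5 N; m₁ = 4.41×10^18 kg; r = 55000 mi = 8.851×10^7 m; G = 6.674×10^-11 N·m²/kg².
m₂ = 2436 kg
2436 kg × (1 t / 1000 kg) = 2.436 t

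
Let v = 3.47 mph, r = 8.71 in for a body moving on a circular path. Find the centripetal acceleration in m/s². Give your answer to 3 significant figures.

10.9 m/s²

a is given directly by: a = v²/r.
v = 3.47 mph = 1.551 m/s; r = 8.71 in = 0.2212 m.
a = 10.88 m/s²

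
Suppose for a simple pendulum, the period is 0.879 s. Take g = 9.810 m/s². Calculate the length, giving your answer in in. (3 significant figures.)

7.56 in

Solving T = 2π√(L/g) for L: L = g·(T/2π)².
T = 0.879 s; g = 9.810 m/s².
L = 0.1920 m
0.1920 m × (1 in / 0.02540 m) = 7.559 in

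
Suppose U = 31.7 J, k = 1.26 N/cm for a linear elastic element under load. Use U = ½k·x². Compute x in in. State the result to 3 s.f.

Solving U = ½k·x² for x: x = √(2U/k).
U = 31.7 J; k = 1.26 N/cm = 126.0 N/m.
x = 0.7093 m
0.7093 m × (1 in / 0.02540 m) = 27.93 in

27.9 in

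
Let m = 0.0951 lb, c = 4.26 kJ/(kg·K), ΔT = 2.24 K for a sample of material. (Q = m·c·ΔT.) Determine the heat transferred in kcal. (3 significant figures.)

0.0984 kcal

Directly: Q = mcΔT.
m = 0.0951 lb = 0.04314 kg; c = 4.26 kJ/(kg·K) = 4260 J/(kg·K); ΔT = 2.24 K.
Q = 411.6 J  (the unit combination reduces to kg·m²/s² = J)
411.6 J × (1 kcal / 4184 J) = 0.09838 kcal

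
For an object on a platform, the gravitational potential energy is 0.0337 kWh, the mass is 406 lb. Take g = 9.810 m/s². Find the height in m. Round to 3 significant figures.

67.2 m

Rearranging: h = PE/(m·g).
PE = 0.0337 kWh = 1.213×10^5 J; m = 406 lb = 184.2 kg; g = 9.810 m/s².
h = 67.15 m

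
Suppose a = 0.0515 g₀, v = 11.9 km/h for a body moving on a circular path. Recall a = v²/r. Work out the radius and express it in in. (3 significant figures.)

Rearranging a = v²/r for r: r = v²/a.
a = 0.0515 g₀ = 0.5050 m/s²; v = 11.9 km/h = 3.306 m/s.
r = 21.64 m
21.64 m × (1 in / 0.02540 m) = 851.8 in

852 in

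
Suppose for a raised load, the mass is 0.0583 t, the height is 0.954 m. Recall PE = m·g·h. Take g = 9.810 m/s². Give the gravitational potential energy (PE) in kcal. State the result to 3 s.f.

Directly: PE = mgh.
m = 0.0583 t = 58.30 kg; h = 0.954 m; g = 9.810 m/s².
PE = 545.6 J
545.6 J × (1 kcal / 4184 J) = 0.1304 kcal

0.130 kcal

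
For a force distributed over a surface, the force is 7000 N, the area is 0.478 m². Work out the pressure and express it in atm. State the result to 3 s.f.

0.145 atm

P is given directly by: P = F/A.
F = 7000 N; A = 0.478 m².
P = 14644 Pa  (the unit combination reduces to kg/(m·s²) = Pa)
14644 Pa × (1 atm / 1.013×10^5 Pa) = 0.1445 atm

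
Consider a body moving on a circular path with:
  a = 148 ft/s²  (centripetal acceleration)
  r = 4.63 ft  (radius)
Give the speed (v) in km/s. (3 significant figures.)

Solving a = v²/r for v: v = √(a·r).
a = 148 ft/s² = 45.11 m/s²; r = 4.63 ft = 1.411 m.
v = 7.979 m/s
7.979 m/s × (1 km/s / 1000 m/s) = 0.007979 km/s

0.00798 km/s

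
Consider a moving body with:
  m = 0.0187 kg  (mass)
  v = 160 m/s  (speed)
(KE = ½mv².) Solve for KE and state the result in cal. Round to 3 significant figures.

57.2 cal

KE is given directly by: KE = ½mv².
m = 0.0187 kg; v = 160 m/s.
KE = 239.4 J
239.4 J × (1 cal / 4.184 J) = 57.21 cal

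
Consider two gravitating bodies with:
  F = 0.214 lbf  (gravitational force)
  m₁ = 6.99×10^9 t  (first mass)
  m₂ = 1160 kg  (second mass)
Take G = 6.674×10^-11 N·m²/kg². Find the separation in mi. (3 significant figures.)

Solving F = G·m₁·m₂/r² for r: r = √(G·m₁m₂/F).
F = 0.214 lbf = 0.9519 N; m₁ = 6.99×10^9 t = 6.990×10^12 kg; m₂ = 1160 kg; G = 6.674×10^-11 N·m²/kg².
r = 754.0 m
754.0 m × (1 mi / 1609 m) = 0.4685 mi

0.469 mi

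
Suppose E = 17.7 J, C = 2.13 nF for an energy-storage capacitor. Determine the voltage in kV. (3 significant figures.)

129 kV

Rearranging E = ½C·V² for V: V = √(2E/C).
E = 17.7 J; C = 2.13 nF = 2.130×10^-9 F.
V = 1.289×10^5 V
1.289×10^5 V × (1 kV / 1000 V) = 128.9 kV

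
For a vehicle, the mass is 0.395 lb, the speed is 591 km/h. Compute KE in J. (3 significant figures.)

Directly: KE = ½mv².
m = 0.395 lb = 0.1792 kg; v = 591 km/h = 164.2 m/s.
KE = 2414 J

2410 J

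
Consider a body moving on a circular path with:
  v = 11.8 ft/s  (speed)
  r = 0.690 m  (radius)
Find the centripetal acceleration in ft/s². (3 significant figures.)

Directly: a = v²/r.
v = 11.8 ft/s = 3.597 m/s; r = 0.690 m.
a = 18.75 m/s²
18.75 m/s² × (1 ft/s² / 0.3048 m/s²) = 61.51 ft/s²

61.5 ft/s²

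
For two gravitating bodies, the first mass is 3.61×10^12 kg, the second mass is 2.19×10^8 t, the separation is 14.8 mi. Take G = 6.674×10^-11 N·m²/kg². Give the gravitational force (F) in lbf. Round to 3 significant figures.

20900 lbf

From Newton's law of gravitation: F = Gm₁m₂/r².
m₁ = 3.61×10^12 kg; m₂ = 2.19×10^8 t = 2.190×10^11 kg; r = 14.8 mi = 23818 m; G = 6.674×10^-11 N·m²/kg².
F = 93007 N
93007 N × (1 lbf / 4.448 N) = 20909 lbf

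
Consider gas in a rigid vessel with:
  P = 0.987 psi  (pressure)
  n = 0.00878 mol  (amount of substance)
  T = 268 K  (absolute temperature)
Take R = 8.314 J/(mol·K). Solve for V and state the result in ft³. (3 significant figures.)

Solving PV = nRT for V: V = nRT/P.
P = 0.987 psi = 6805 Pa; n = 0.00878 mol; T = 268 K; R = 8.314 J/(mol·K).
V = 0.002875 m³
0.002875 m³ × (1 ft³ / 0.02832 m³) = 0.1015 ft³

0.102 ft³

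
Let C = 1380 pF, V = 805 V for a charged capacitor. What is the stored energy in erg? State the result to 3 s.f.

E is given directly by: E = ½CV².
C = 1380 pF = 1.380×10^-9 F; V = 805 V.
E = 4.471×10^-4 J
4.471×10^-4 J × (1 erg / 1.000×10^-7 J) = 4471 erg

4470 erg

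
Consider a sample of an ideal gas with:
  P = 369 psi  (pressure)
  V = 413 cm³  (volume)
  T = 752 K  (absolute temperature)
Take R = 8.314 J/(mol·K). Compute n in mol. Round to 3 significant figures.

0.168 mol

Rearranging PV = nRT for n: n = PV/(RT).
P = 369 psi = 2.544×10^6 Pa; V = 413 cm³ = 4.130×10^-4 m³; T = 752 K; R = 8.314 J/(mol·K).
n = 0.1681 mol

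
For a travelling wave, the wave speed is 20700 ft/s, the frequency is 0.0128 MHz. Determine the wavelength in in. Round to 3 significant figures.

19.4 in

Solving v = f·λ for λ: λ = v/f.
v = 20700 ft/s = 6309 m/s; f = 0.0128 MHz = 12800 Hz.
λ = 0.4929 m
0.4929 m × (1 in / 0.02540 m) = 19.41 in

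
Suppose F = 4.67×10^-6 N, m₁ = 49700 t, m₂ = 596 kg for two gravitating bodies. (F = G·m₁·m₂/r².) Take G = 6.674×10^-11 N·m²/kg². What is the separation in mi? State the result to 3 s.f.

0.404 mi

From Newton's law of gravitation: r = √(G·m₁m₂/F).
F = 4.67×10^-6 N; m₁ = 49700 t = 4.970×10^7 kg; m₂ = 596 kg; G = 6.674×10^-11 N·m²/kg².
r = 650.6 m
650.6 m × (1 mi / 1609 m) = 0.4043 mi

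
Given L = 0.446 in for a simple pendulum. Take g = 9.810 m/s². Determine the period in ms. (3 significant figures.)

214 ms

T is given directly by: T = 2π√(L/g).
L = 0.446 in = 0.01133 m; g = 9.810 m/s².
T = 0.2135 s
0.2135 s × (1 ms / 0.001000 s) = 213.5 ms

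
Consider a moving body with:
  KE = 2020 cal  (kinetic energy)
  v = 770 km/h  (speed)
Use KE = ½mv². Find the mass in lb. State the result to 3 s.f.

0.815 lb

Rearranging: m = 2·KE/v².
KE = 2020 cal = 8452 J; v = 770 km/h = 213.9 m/s.
m = 0.3695 kg
0.3695 kg × (1 lb / 0.4536 kg) = 0.8146 lb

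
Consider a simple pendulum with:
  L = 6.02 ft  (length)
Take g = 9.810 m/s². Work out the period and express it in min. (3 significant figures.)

0.0453 min

Directly: T = 2π√(L/g).
L = 6.02 ft = 1.835 m; g = 9.810 m/s².
T = 2.717 s
2.717 s × (1 min / 60.00 s) = 0.04529 min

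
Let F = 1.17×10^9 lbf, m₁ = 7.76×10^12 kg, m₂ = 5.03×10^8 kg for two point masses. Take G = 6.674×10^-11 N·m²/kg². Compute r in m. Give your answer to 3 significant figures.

7.07 m

From Newton's law of gravitation: r = √(G·m₁m₂/F).
F = 1.17×10^9 lbf = 5.204×10^9 N; m₁ = 7.76×10^12 kg; m₂ = 5.03×10^8 kg; G = 6.674×10^-11 N·m²/kg².
r = 7.075 m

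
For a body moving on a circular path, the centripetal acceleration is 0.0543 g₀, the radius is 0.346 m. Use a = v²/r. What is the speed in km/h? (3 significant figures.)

1.55 km/h

Rearranging a = v²/r for v: v = √(a·r).
a = 0.0543 g₀ = 0.5325 m/s²; r = 0.346 m.
v = 0.4292 m/s
0.4292 m/s × (1 km/h / 0.2778 m/s) = 1.545 km/h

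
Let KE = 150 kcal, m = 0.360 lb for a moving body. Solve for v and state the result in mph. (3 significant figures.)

Solving KE = ½mv² for v: v = √(2·KE/m).
KE = 150 kcal = 6.276×10^5 J; m = 0.360 lb = 0.1633 kg.
v = 2773 m/s
2773 m/s × (1 mph / 0.4470 m/s) = 6202 mph

6200 mph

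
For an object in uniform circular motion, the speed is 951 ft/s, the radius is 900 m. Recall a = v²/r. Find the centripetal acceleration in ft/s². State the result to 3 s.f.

306 ft/s²

Directly: a = v²/r.
v = 951 ft/s = 289.9 m/s; r = 900 m.
a = 93.36 m/s²
93.36 m/s² × (1 ft/s² / 0.3048 m/s²) = 306.3 ft/s²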